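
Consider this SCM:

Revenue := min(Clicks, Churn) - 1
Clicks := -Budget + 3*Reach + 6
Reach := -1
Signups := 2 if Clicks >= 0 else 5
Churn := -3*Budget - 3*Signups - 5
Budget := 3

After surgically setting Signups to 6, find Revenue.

-33

Under do(Signups=6), the mechanism Signups := 2 if Clicks >= 0 else 5 is discarded; Signups is fixed at 6.
Clicks = -Budget + 3*Reach + 6  [with Budget=3, Reach=-1]  = 0
Churn = -3*Budget - 3*Signups - 5  [with Budget=3, Signups=6]  = -32
Revenue = min(Clicks, Churn) - 1  [with Clicks=0, Churn=-32]  = -33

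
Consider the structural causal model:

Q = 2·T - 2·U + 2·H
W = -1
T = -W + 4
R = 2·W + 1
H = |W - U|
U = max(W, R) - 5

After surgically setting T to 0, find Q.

The intervention breaks the incoming arrows to T: T = -W + 4 no longer applies, and T = 0.
R = 2·W + 1  [with W=-1]  = -1
U = max(W, R) - 5  [with W=-1, R=-1]  = -6
H = |W - U|  [with W=-1, U=-6]  = 5
Q = 2·T - 2·U + 2·H  [with T=0, U=-6, H=5]  = 22

22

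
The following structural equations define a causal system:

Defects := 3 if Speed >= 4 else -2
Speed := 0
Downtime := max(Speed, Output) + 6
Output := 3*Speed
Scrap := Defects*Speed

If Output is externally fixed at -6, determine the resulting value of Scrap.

Under do(Output=-6), the mechanism Output := 3*Speed is discarded; Output is fixed at -6.
Since Scrap is not a descendant of the intervened variable, it is unaffected.
Defects = 3 if Speed >= 4 else -2  [with Speed=0]  = -2
Scrap = Defects*Speed  [with Defects=-2, Speed=0]  = 0

0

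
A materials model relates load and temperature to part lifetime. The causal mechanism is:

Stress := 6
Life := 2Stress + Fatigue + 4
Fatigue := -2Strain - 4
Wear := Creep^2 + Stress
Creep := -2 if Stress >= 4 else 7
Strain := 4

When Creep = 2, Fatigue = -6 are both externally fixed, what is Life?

Setting Creep = 2, Fatigue = -6 by intervention discards those variables' equations.
Life = 2Stress + Fatigue + 4  [with Stress=6, Fatigue=-6]  = 10

10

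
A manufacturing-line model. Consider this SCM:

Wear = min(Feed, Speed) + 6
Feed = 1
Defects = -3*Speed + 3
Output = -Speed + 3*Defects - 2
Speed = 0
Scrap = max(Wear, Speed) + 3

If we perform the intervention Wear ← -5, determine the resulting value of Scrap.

3

do(Wear=-5) replaces the equation Wear = min(Feed, Speed) + 6 with the constant Wear = -5.
Scrap = max(Wear, Speed) + 3  [with Wear=-5, Speed=0]  = 3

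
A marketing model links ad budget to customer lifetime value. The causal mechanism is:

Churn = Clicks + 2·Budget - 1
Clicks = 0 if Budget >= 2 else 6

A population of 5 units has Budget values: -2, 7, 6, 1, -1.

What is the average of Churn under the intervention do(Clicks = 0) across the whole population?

The intervention sets Clicks=0 in all 5 units regardless of Budget. Recomputing Churn per unit gives -5, 13, 11, 1, -3; average 3.4.

3.4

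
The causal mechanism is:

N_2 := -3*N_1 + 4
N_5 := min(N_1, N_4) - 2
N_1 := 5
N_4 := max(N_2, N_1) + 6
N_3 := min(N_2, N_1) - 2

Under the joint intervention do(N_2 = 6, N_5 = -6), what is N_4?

12

The joint intervention fixes N_2 = 6, N_5 = -6, removing each variable's own equation.
N_4 = max(N_2, N_1) + 6  [with N_2=6, N_1=5]  = 12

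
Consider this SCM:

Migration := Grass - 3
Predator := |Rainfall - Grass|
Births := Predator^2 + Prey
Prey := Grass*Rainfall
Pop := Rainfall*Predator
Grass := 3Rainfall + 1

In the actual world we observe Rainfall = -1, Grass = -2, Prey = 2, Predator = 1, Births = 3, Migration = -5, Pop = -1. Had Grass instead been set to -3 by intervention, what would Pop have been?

Under do(Grass=-3), the mechanism Grass := 3Rainfall + 1 is discarded; Grass is fixed at -3.
Predator = |Rainfall - Grass|  [with Rainfall=-1, Grass=-3]  = 2
Pop = Rainfall*Predator  [with Rainfall=-1, Predator=2]  = -2

-2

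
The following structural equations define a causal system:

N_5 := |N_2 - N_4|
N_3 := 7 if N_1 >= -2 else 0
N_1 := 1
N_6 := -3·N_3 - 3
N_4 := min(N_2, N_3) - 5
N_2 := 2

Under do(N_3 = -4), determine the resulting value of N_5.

11

do(N_3=-4) replaces the equation N_3 := 7 if N_1 >= -2 else 0 with the constant N_3 = -4.
N_4 = min(N_2, N_3) - 5  [with N_2=2, N_3=-4]  = -9
N_5 = |N_2 - N_4|  [with N_2=2, N_4=-9]  = 11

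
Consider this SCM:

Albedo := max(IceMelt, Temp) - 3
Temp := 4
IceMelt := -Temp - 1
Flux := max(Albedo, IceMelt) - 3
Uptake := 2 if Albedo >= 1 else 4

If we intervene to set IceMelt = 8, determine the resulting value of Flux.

Under do(IceMelt=8), the mechanism IceMelt := -Temp - 1 is discarded; IceMelt is fixed at 8.
Albedo = max(IceMelt, Temp) - 3  [with IceMelt=8, Temp=4]  = 5
Flux = max(Albedo, IceMelt) - 3  [with Albedo=5, IceMelt=8]  = 5

5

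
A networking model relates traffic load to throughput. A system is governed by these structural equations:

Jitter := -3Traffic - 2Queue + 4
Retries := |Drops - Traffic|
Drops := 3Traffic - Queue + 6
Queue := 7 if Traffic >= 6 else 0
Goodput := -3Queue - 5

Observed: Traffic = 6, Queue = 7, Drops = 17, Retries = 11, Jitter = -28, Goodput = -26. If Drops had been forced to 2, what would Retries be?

4

The intervention breaks the incoming arrows to Drops: Drops := 3Traffic - Queue + 6 no longer applies, and Drops = 2.
Retries = |Drops - Traffic|  [with Drops=2, Traffic=6]  = 4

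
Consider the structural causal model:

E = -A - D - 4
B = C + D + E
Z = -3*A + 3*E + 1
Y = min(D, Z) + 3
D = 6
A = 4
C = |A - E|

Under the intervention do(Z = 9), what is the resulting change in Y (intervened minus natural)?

Intervening sets Z = 9 and removes its equation (Z = -3*A + 3*E + 1).
Y = min(D, Z) + 3  [with D=6, Z=9]  = 9
Without intervention: E = -A - D - 4  [with A=4, D=6]  = -14; Z = -3*A + 3*E + 1  [with A=4, E=-14]  = -53; Y = min(D, Z) + 3  [with D=6, Z=-53]  = -50.
Change = 9 − (-50) = 59.

59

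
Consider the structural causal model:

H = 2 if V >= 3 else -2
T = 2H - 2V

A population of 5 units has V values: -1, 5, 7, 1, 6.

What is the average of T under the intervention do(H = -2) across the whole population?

Under do(H=-2), H's equation is replaced by H=-2 for every unit. Per-unit T: -2, -14, -18, -6, -16. Mean = -11.2.

-11.2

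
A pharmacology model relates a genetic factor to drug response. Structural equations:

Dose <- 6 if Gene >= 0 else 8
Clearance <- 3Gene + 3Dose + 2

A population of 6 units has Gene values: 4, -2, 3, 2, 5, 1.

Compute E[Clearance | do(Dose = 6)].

26.5

The intervention sets Dose=6 in all 6 units regardless of Gene. Recomputing Clearance per unit gives 32, 14, 29, 26, 35, 23; average 26.5.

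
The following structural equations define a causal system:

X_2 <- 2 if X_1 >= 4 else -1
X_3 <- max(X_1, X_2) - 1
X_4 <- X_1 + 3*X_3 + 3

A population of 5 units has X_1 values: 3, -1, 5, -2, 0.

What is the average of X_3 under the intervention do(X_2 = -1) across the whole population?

Every unit gets X_2=-1 under the intervention. X_3 values become 2, -2, 4, -2, -1; E[X_3|do(X_2=-1)] = 0.2.

0.2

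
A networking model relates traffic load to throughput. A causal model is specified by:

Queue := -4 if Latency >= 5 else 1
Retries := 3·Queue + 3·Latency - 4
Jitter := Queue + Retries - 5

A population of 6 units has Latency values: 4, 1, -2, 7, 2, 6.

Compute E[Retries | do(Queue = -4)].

-7

The intervention sets Queue=-4 in all 6 units regardless of Latency. Recomputing Retries per unit gives -4, -13, -22, 5, -10, 2; average -7.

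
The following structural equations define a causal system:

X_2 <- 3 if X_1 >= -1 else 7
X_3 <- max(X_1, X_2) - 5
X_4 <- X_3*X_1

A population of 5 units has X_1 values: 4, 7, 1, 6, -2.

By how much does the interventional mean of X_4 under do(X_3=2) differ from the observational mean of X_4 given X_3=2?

do(X_3=2) breaks X_3's dependence on X_1. With X_3=2 fixed, X_4 across the units is 8, 14, 2, 12, -4, mean 6.4.
Conditioning on X_3=2 selects the 2 unit(s) with X_1 ∈ {7, -2}. Their X_4 values: 14, -4. Mean = 5.
Difference = 6.4 − 5 = 1.4.

1.4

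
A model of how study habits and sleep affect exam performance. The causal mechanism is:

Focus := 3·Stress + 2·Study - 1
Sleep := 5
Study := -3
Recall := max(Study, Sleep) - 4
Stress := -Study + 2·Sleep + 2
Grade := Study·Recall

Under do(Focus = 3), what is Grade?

Under do(Focus=3), the mechanism Focus := 3·Stress + 2·Study - 1 is discarded; Focus is fixed at 3.
Since Grade is not a descendant of the intervened variable, it is unaffected.
Recall = max(Study, Sleep) - 4  [with Study=-3, Sleep=5]  = 1
Grade = Study·Recall  [with Study=-3, Recall=1]  = -3

-3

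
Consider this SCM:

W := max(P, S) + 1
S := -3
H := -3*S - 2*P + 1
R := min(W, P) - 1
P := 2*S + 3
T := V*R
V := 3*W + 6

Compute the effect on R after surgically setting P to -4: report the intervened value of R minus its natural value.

-1

Under do(P=-4), the mechanism P := 2*S + 3 is discarded; P is fixed at -4.
W = max(P, S) + 1  [with P=-4, S=-3]  = -2
R = min(W, P) - 1  [with W=-2, P=-4]  = -5
Without intervention: P = 2*S + 3  [with S=-3]  = -3; W = max(P, S) + 1  [with P=-3, S=-3]  = -2; R = min(W, P) - 1  [with W=-2, P=-3]  = -4.
Change = -5 − (-4) = -1.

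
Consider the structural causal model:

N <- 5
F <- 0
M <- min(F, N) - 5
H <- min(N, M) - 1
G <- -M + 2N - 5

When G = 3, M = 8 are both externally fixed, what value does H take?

4

The joint intervention fixes G = 3, M = 8, removing each variable's own equation.
H = min(N, M) - 1  [with N=5, M=8]  = 4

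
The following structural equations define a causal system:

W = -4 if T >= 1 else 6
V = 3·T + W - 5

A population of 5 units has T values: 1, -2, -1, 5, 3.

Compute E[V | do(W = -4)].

-5.4

The intervention sets W=-4 in all 5 units regardless of T. Recomputing V per unit gives -6, -15, -12, 6, 0; average -5.4.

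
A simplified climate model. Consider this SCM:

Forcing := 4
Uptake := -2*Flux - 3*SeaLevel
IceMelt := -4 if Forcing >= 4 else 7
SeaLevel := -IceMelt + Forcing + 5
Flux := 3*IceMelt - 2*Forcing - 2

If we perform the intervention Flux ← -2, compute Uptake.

Intervening sets Flux = -2 and removes its equation (Flux := 3*IceMelt - 2*Forcing - 2).
IceMelt = -4 if Forcing >= 4 else 7  [with Forcing=4]  = -4
SeaLevel = -IceMelt + Forcing + 5  [with IceMelt=-4, Forcing=4]  = 13
Uptake = -2*Flux - 3*SeaLevel  [with Flux=-2, SeaLevel=13]  = -35

-35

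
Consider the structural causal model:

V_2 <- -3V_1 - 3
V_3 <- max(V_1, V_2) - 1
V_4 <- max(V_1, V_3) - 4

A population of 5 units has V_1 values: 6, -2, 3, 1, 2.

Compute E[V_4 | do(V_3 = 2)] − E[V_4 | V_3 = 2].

The intervention sets V_3=2 in all 5 units regardless of V_1. Recomputing V_4 per unit gives 2, -2, -1, -2, -2; average -1.
Conditioning on V_3=2 selects the 2 unit(s) with V_1 ∈ {-2, 3}. Their V_4 values: -2, -1. Mean = -1.5.
Difference = -1 − (-1.5) = 0.5.

0.5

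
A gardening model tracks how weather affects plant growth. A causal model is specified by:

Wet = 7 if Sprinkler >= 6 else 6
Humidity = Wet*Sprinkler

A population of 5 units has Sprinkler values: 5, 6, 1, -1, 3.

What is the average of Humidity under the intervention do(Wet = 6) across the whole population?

16.8

Every unit gets Wet=6 under the intervention. Humidity values become 30, 36, 6, -6, 18; E[Humidity|do(Wet=6)] = 16.8.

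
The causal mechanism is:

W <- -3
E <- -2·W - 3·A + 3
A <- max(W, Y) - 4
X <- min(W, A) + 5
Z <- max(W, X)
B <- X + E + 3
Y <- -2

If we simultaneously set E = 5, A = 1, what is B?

10

Under do(E = 5, A = 1), each intervened variable's structural equation is replaced by its fixed value.
X = min(W, A) + 5  [with W=-3, A=1]  = 2
B = X + E + 3  [with X=2, E=5]  = 10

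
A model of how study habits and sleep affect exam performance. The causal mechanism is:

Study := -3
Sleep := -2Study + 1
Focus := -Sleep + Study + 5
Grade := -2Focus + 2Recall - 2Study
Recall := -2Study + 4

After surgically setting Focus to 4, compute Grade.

do(Focus=4) replaces the equation Focus := -Sleep + Study + 5 with the constant Focus = 4.
Recall = -2Study + 4  [with Study=-3]  = 10
Grade = -2Focus + 2Recall - 2Study  [with Focus=4, Recall=10, Study=-3]  = 18

18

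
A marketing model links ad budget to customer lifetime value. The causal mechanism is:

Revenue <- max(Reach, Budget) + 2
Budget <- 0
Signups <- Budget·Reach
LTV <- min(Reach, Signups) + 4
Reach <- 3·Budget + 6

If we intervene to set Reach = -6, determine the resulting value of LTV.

do(Reach=-6) replaces the equation Reach <- 3·Budget + 6 with the constant Reach = -6.
Signups = Budget·Reach  [with Budget=0, Reach=-6]  = 0
LTV = min(Reach, Signups) + 4  [with Reach=-6, Signups=0]  = -2

-2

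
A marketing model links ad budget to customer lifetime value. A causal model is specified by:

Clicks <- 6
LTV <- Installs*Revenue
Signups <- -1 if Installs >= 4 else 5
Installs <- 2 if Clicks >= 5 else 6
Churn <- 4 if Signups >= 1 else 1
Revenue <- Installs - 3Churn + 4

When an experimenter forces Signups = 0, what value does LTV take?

The intervention breaks the incoming arrows to Signups: Signups <- -1 if Installs >= 4 else 5 no longer applies, and Signups = 0.
Installs = 2 if Clicks >= 5 else 6  [with Clicks=6]  = 2
Churn = 4 if Signups >= 1 else 1  [with Signups=0]  = 1
Revenue = Installs - 3Churn + 4  [with Installs=2, Churn=1]  = 3
LTV = Installs*Revenue  [with Installs=2, Revenue=3]  = 6

6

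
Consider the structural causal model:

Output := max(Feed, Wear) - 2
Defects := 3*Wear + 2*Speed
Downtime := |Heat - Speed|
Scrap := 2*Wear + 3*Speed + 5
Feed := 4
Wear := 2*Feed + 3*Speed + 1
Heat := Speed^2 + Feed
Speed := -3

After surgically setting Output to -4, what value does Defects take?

The intervention breaks the incoming arrows to Output: Output := max(Feed, Wear) - 2 no longer applies, and Output = -4.
Defects is not downstream of the intervention, so its value is determined by the original equations.
Wear = 2*Feed + 3*Speed + 1  [with Feed=4, Speed=-3]  = 0
Defects = 3*Wear + 2*Speed  [with Wear=0, Speed=-3]  = -6

-6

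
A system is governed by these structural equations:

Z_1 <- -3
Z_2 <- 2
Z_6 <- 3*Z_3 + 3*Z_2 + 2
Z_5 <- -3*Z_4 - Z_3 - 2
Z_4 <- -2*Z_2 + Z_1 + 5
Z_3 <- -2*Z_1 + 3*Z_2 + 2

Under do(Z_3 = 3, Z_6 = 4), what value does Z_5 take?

1

The joint intervention fixes Z_3 = 3, Z_6 = 4, removing each variable's own equation.
Z_4 = -2*Z_2 + Z_1 + 5  [with Z_2=2, Z_1=-3]  = -2
Z_5 = -3*Z_4 - Z_3 - 2  [with Z_4=-2, Z_3=3]  = 1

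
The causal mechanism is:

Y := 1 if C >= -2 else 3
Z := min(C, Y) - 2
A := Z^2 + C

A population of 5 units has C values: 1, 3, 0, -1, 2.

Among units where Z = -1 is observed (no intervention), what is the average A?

E[A|Z=-1] averages over only the 3 units with Z=-1 (C = 1, 3, 2): A = 2, 4, 3, mean 3.

3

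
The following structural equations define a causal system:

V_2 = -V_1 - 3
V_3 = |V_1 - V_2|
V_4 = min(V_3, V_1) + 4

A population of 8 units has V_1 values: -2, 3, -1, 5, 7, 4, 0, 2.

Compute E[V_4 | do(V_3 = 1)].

4.25

Every unit gets V_3=1 under the intervention. V_4 values become 2, 5, 3, 5, 5, 5, 4, 5; E[V_4|do(V_3=1)] = 4.25.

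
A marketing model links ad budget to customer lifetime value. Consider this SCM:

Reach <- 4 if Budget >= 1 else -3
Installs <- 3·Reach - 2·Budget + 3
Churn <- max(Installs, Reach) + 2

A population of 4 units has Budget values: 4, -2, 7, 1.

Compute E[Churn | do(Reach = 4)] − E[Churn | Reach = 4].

The intervention sets Reach=4 in all 4 units regardless of Budget. Recomputing Churn per unit gives 9, 21, 6, 15; average 12.75.
Conditioning on Reach=4 selects the 3 unit(s) with Budget ∈ {4, 7, 1}. Their Churn values: 9, 6, 15. Mean = 10.
Difference = 12.75 − 10 = 2.75.

2.75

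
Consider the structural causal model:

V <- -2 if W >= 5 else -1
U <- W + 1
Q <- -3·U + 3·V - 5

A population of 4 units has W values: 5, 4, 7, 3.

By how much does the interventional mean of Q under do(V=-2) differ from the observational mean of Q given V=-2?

3.75

Every unit gets V=-2 under the intervention. Q values become -29, -26, -35, -23; E[Q|do(V=-2)] = -28.25.
E[Q|V=-2] averages over only the 2 units with V=-2 (W = 5, 7): Q = -29, -35, mean -32.
Difference = -28.25 − (-32) = 3.75.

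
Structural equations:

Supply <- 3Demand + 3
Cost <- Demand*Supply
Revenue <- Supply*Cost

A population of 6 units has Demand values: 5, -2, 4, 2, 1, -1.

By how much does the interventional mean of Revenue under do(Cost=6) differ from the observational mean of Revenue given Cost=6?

36

Under do(Cost=6), Cost's equation is replaced by Cost=6 for every unit. Per-unit Revenue: 108, -18, 90, 54, 36, 0. Mean = 45.
Conditioning on Cost=6 selects the 2 unit(s) with Demand ∈ {-2, 1}. Their Revenue values: -18, 36. Mean = 9.
Difference = 45 − 9 = 36.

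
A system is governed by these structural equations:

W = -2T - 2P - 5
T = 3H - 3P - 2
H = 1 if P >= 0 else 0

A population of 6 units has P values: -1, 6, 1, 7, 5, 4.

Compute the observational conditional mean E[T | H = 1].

Observing H=1 restricts to units where H's equation naturally yields 1: P ∈ {6, 1, 7, 5, 4}. In that subpopulation T = -17, -2, -20, -14, -11, mean -12.8.

-12.8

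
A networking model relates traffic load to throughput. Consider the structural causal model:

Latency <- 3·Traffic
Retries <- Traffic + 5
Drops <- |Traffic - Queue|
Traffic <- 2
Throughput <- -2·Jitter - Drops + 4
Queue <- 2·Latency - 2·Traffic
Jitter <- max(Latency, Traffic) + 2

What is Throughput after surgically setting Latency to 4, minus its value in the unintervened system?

8

Under do(Latency=4), the mechanism Latency <- 3·Traffic is discarded; Latency is fixed at 4.
Queue = 2·Latency - 2·Traffic  [with Latency=4, Traffic=2]  = 4
Drops = |Traffic - Queue|  [with Traffic=2, Queue=4]  = 2
Jitter = max(Latency, Traffic) + 2  [with Latency=4, Traffic=2]  = 6
Throughput = -2·Jitter - Drops + 4  [with Jitter=6, Drops=2]  = -10
Without intervention: Latency = 3·Traffic  [with Traffic=2]  = 6; Queue = 2·Latency - 2·Traffic  [with Latency=6, Traffic=2]  = 8; Drops = |Traffic - Queue|  [with Traffic=2, Queue=8]  = 6; Jitter = max(Latency, Traffic) + 2  [with Latency=6, Traffic=2]  = 8; Throughput = -2·Jitter - Drops + 4  [with Jitter=8, Drops=6]  = -18.
Change = -10 − (-18) = 8.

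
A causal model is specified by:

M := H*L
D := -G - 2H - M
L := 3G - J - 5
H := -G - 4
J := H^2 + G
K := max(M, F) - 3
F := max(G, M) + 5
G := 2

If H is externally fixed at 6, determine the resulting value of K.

do(H=6) replaces the equation H := -G - 4 with the constant H = 6.
J = H^2 + G  [with H=6, G=2]  = 38
L = 3G - J - 5  [with G=2, J=38]  = -37
M = H*L  [with H=6, L=-37]  = -222
F = max(G, M) + 5  [with G=2, M=-222]  = 7
K = max(M, F) - 3  [with M=-222, F=7]  = 4

4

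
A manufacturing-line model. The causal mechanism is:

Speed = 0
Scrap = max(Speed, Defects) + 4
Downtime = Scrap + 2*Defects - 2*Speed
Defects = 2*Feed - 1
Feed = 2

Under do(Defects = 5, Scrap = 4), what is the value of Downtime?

14

Setting Defects = 5, Scrap = 4 by intervention discards those variables' equations.
Downtime = Scrap + 2*Defects - 2*Speed  [with Scrap=4, Defects=5, Speed=0]  = 14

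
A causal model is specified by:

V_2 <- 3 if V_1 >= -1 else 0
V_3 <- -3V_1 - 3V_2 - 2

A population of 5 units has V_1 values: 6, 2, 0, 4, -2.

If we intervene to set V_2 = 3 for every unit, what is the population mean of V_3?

-17

Every unit gets V_2=3 under the intervention. V_3 values become -29, -17, -11, -23, -5; E[V_3|do(V_2=3)] = -17.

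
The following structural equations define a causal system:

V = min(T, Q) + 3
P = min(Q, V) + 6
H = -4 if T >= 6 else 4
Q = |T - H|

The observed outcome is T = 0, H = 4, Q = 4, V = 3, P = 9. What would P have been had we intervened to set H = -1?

7

do(H=-1) replaces the equation H = -4 if T >= 6 else 4 with the constant H = -1.
Q = |T - H|  [with T=0, H=-1]  = 1
V = min(T, Q) + 3  [with T=0, Q=1]  = 3
P = min(Q, V) + 6  [with Q=1, V=3]  = 7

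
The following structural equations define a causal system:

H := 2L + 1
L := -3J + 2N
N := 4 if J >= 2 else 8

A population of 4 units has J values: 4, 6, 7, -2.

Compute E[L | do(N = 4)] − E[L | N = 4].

Every unit gets N=4 under the intervention. L values become -4, -10, -13, 14; E[L|do(N=4)] = -3.25.
Conditioning on N=4 selects the 3 unit(s) with J ∈ {4, 6, 7}. Their L values: -4, -10, -13. Mean = -9.
Difference = -3.25 − (-9) = 5.75.

5.75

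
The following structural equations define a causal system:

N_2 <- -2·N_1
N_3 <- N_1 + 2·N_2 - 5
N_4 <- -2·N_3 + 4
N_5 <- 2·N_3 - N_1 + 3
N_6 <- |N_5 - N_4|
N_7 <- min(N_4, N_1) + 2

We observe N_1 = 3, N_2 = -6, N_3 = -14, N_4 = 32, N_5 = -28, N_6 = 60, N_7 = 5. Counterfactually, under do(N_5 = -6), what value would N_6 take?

The intervention breaks the incoming arrows to N_5: N_5 <- 2·N_3 - N_1 + 3 no longer applies, and N_5 = -6.
N_2 = -2·N_1  [with N_1=3]  = -6
N_3 = N_1 + 2·N_2 - 5  [with N_1=3, N_2=-6]  = -14
N_4 = -2·N_3 + 4  [with N_3=-14]  = 32
N_6 = |N_5 - N_4|  [with N_5=-6, N_4=32]  = 38

38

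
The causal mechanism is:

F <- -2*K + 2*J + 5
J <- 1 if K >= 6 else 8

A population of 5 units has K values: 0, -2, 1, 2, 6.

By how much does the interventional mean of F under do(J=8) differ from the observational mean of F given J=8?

-2.3

do(J=8) breaks J's dependence on K. With J=8 fixed, F across the units is 21, 25, 19, 17, 9, mean 18.2.
Observing J=8 restricts to units where J's equation naturally yields 8: K ∈ {0, -2, 1, 2}. In that subpopulation F = 21, 25, 19, 17, mean 20.5.
Difference = 18.2 − 20.5 = -2.3.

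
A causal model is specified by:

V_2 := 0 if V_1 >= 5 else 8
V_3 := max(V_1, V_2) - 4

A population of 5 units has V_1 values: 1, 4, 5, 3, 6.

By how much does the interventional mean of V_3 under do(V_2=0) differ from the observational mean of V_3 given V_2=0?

-1.7

do(V_2=0) breaks V_2's dependence on V_1. With V_2=0 fixed, V_3 across the units is -3, 0, 1, -1, 2, mean -0.2.
E[V_3|V_2=0] averages over only the 2 units with V_2=0 (V_1 = 5, 6): V_3 = 1, 2, mean 1.5.
Difference = -0.2 − 1.5 = -1.7.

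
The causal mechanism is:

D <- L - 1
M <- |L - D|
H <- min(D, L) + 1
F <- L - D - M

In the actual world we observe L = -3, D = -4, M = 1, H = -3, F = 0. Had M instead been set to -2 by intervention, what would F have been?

do(M=-2) replaces the equation M <- |L - D| with the constant M = -2.
D = L - 1  [with L=-3]  = -4
F = L - D - M  [with L=-3, D=-4, M=-2]  = 3

3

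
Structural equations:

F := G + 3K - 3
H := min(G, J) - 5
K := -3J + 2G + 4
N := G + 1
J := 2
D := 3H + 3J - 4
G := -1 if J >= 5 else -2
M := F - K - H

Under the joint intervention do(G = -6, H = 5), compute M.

The joint intervention fixes G = -6, H = 5, removing each variable's own equation.
K = -3J + 2G + 4  [with J=2, G=-6]  = -14
F = G + 3K - 3  [with G=-6, K=-14]  = -51
M = F - K - H  [with F=-51, K=-14, H=5]  = -42

-42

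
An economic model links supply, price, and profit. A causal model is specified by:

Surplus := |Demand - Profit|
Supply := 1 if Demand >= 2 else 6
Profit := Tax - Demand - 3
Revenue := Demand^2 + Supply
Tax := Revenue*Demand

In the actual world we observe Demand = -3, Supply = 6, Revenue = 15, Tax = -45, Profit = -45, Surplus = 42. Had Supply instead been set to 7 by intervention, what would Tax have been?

Under do(Supply=7), the mechanism Supply := 1 if Demand >= 2 else 6 is discarded; Supply is fixed at 7.
Revenue = Demand^2 + Supply  [with Demand=-3, Supply=7]  = 16
Tax = Revenue*Demand  [with Revenue=16, Demand=-3]  = -48

-48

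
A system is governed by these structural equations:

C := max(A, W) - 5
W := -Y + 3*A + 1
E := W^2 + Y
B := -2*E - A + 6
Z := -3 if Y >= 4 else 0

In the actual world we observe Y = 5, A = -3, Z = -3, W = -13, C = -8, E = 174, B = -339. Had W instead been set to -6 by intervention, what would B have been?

The intervention breaks the incoming arrows to W: W := -Y + 3*A + 1 no longer applies, and W = -6.
E = W^2 + Y  [with W=-6, Y=5]  = 41
B = -2*E - A + 6  [with E=41, A=-3]  = -73

-73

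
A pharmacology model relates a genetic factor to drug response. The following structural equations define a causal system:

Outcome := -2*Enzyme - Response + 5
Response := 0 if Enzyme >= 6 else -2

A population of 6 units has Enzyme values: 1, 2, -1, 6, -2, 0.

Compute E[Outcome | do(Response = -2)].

Under do(Response=-2), Response's equation is replaced by Response=-2 for every unit. Per-unit Outcome: 5, 3, 9, -5, 11, 7. Mean = 5.

5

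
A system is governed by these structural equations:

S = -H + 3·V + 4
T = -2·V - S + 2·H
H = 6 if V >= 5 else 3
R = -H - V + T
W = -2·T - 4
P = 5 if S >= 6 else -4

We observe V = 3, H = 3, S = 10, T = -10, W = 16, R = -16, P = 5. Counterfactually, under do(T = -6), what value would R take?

Under do(T=-6), the mechanism T = -2·V - S + 2·H is discarded; T is fixed at -6.
H = 6 if V >= 5 else 3  [with V=3]  = 3
R = -H - V + T  [with H=3, V=3, T=-6]  = -12

-12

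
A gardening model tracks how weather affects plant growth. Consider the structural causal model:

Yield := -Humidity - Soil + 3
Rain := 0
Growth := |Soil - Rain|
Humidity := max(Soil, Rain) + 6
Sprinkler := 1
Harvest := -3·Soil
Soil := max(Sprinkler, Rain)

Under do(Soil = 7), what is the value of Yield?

-17

The intervention breaks the incoming arrows to Soil: Soil := max(Sprinkler, Rain) no longer applies, and Soil = 7.
Humidity = max(Soil, Rain) + 6  [with Soil=7, Rain=0]  = 13
Yield = -Humidity - Soil + 3  [with Humidity=13, Soil=7]  = -17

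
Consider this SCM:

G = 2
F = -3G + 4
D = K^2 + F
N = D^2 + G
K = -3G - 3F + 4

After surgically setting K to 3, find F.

Under do(K=3), the mechanism K = -3G - 3F + 4 is discarded; K is fixed at 3.
Since F is not a descendant of the intervened variable, it is unaffected.
F = -3G + 4  [with G=2]  = -2

-2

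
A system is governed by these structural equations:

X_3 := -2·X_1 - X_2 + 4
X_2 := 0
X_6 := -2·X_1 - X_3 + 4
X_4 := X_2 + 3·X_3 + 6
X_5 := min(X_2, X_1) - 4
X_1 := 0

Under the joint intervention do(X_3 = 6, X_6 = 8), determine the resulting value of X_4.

24

Setting X_3 = 6, X_6 = 8 by intervention discards those variables' equations.
X_4 = X_2 + 3·X_3 + 6  [with X_2=0, X_3=6]  = 24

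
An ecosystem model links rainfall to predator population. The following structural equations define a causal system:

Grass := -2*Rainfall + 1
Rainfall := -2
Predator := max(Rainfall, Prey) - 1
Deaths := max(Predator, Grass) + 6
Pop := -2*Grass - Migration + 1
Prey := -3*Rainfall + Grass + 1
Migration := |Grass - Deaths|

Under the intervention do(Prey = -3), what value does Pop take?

The intervention breaks the incoming arrows to Prey: Prey := -3*Rainfall + Grass + 1 no longer applies, and Prey = -3.
Grass = -2*Rainfall + 1  [with Rainfall=-2]  = 5
Predator = max(Rainfall, Prey) - 1  [with Rainfall=-2, Prey=-3]  = -3
Deaths = max(Predator, Grass) + 6  [with Predator=-3, Grass=5]  = 11
Migration = |Grass - Deaths|  [with Grass=5, Deaths=11]  = 6
Pop = -2*Grass - Migration + 1  [with Grass=5, Migration=6]  = -15

-15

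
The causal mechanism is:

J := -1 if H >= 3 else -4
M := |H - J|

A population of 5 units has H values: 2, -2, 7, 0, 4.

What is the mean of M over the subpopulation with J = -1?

6.5

Observing J=-1 restricts to units where J's equation naturally yields -1: H ∈ {7, 4}. In that subpopulation M = 8, 5, mean 6.5.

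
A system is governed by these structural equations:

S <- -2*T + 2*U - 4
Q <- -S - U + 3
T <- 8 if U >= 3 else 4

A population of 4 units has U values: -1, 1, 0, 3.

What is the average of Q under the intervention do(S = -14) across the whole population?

The intervention sets S=-14 in all 4 units regardless of U. Recomputing Q per unit gives 18, 16, 17, 14; average 16.25.

16.25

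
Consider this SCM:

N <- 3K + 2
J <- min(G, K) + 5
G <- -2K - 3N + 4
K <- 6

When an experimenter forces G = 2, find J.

The intervention breaks the incoming arrows to G: G <- -2K - 3N + 4 no longer applies, and G = 2.
J = min(G, K) + 5  [with G=2, K=6]  = 7

7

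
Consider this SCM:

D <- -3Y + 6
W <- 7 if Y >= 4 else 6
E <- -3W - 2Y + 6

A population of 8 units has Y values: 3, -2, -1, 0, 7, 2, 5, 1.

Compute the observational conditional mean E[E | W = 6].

-13

E[E|W=6] averages over only the 6 units with W=6 (Y = 3, -2, -1, 0, 2, 1): E = -18, -8, -10, -12, -16, -14, mean -13.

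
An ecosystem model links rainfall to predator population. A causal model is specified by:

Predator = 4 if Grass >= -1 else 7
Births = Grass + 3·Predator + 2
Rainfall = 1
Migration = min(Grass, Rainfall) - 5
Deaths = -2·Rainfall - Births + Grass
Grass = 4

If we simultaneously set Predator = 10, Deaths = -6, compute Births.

The joint intervention fixes Predator = 10, Deaths = -6, removing each variable's own equation.
Births = Grass + 3·Predator + 2  [with Grass=4, Predator=10]  = 36

36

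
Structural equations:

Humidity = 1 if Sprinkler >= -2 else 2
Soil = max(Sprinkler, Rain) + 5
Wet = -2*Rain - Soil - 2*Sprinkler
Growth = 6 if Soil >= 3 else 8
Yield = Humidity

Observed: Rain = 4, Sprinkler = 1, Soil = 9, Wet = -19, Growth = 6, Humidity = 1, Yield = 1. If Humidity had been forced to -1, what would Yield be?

-1

Intervening sets Humidity = -1 and removes its equation (Humidity = 1 if Sprinkler >= -2 else 2).
Yield = Humidity  [with Humidity=-1]  = -1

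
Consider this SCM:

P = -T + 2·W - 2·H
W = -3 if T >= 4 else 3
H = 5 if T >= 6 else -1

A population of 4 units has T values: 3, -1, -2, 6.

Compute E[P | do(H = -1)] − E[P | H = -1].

do(H=-1) breaks H's dependence on T. With H=-1 fixed, P across the units is 5, 9, 10, -10, mean 3.5.
E[P|H=-1] averages over only the 3 units with H=-1 (T = 3, -1, -2): P = 5, 9, 10, mean 8.
Difference = 3.5 − 8 = -4.5.

-4.5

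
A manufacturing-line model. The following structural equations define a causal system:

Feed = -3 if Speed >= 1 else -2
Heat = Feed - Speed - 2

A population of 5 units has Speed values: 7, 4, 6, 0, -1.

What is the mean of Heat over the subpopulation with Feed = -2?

-3.5

Conditioning on Feed=-2 selects the 2 unit(s) with Speed ∈ {0, -1}. Their Heat values: -4, -3. Mean = -3.5.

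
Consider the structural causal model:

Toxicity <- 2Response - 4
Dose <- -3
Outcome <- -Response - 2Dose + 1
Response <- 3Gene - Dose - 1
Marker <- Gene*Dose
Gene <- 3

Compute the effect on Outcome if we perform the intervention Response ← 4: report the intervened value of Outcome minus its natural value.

7

Under do(Response=4), the mechanism Response <- 3Gene - Dose - 1 is discarded; Response is fixed at 4.
Outcome = -Response - 2Dose + 1  [with Response=4, Dose=-3]  = 3
Without intervention: Response = 3Gene - Dose - 1  [with Gene=3, Dose=-3]  = 11; Outcome = -Response - 2Dose + 1  [with Response=11, Dose=-3]  = -4.
Change = 3 − (-4) = 7.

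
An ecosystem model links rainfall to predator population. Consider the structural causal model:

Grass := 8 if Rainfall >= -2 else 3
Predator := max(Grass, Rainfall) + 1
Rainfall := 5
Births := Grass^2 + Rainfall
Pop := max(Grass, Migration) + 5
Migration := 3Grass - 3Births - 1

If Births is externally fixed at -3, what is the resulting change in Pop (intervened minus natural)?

24

Under do(Births=-3), the mechanism Births := Grass^2 + Rainfall is discarded; Births is fixed at -3.
Grass = 8 if Rainfall >= -2 else 3  [with Rainfall=5]  = 8
Migration = 3Grass - 3Births - 1  [with Grass=8, Births=-3]  = 32
Pop = max(Grass, Migration) + 5  [with Grass=8, Migration=32]  = 37
Without intervention: Grass = 8 if Rainfall >= -2 else 3  [with Rainfall=5]  = 8; Births = Grass^2 + Rainfall  [with Grass=8, Rainfall=5]  = 69; Migration = 3Grass - 3Births - 1  [with Grass=8, Births=69]  = -184; Pop = max(Grass, Migration) + 5  [with Grass=8, Migration=-184]  = 13.
Change = 37 − 13 = 24.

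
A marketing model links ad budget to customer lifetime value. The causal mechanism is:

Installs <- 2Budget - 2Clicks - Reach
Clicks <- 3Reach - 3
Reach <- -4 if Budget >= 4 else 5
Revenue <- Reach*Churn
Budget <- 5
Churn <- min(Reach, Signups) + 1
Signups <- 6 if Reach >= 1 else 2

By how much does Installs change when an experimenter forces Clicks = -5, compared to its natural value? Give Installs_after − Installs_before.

The intervention breaks the incoming arrows to Clicks: Clicks <- 3Reach - 3 no longer applies, and Clicks = -5.
Reach = -4 if Budget >= 4 else 5  [with Budget=5]  = -4
Installs = 2Budget - 2Clicks - Reach  [with Budget=5, Clicks=-5, Reach=-4]  = 24
Without intervention: Reach = -4 if Budget >= 4 else 5  [with Budget=5]  = -4; Clicks = 3Reach - 3  [with Reach=-4]  = -15; Installs = 2Budget - 2Clicks - Reach  [with Budget=5, Clicks=-15, Reach=-4]  = 44.
Change = 24 − 44 = -20.

-20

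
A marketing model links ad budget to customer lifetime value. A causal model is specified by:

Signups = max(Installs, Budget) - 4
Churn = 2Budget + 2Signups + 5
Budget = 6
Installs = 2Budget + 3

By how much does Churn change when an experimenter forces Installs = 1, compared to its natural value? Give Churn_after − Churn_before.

-18

Under do(Installs=1), the mechanism Installs = 2Budget + 3 is discarded; Installs is fixed at 1.
Signups = max(Installs, Budget) - 4  [with Installs=1, Budget=6]  = 2
Churn = 2Budget + 2Signups + 5  [with Budget=6, Signups=2]  = 21
Without intervention: Installs = 2Budget + 3  [with Budget=6]  = 15; Signups = max(Installs, Budget) - 4  [with Installs=15, Budget=6]  = 11; Churn = 2Budget + 2Signups + 5  [with Budget=6, Signups=11]  = 39.
Change = 21 − 39 = -18.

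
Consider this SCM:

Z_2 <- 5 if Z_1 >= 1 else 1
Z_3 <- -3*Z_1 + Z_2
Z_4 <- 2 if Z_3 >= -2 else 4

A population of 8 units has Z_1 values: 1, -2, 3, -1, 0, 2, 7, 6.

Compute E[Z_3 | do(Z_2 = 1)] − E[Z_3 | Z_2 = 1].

The intervention sets Z_2=1 in all 8 units regardless of Z_1. Recomputing Z_3 per unit gives -2, 7, -8, 4, 1, -5, -20, -17; average -5.
Conditioning on Z_2=1 selects the 3 unit(s) with Z_1 ∈ {-2, -1, 0}. Their Z_3 values: 7, 4, 1. Mean = 4.
Difference = -5 − 4 = -9.

-9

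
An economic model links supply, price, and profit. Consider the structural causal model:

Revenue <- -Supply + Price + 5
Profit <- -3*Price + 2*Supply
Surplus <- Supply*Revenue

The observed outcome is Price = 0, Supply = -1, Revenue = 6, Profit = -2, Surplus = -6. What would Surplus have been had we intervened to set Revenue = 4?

-4

do(Revenue=4) replaces the equation Revenue <- -Supply + Price + 5 with the constant Revenue = 4.
Surplus = Supply*Revenue  [with Supply=-1, Revenue=4]  = -4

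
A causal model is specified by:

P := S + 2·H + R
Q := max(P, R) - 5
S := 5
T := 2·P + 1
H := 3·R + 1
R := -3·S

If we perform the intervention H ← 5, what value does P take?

The intervention breaks the incoming arrows to H: H := 3·R + 1 no longer applies, and H = 5.
R = -3·S  [with S=5]  = -15
P = S + 2·H + R  [with S=5, H=5, R=-15]  = 0

0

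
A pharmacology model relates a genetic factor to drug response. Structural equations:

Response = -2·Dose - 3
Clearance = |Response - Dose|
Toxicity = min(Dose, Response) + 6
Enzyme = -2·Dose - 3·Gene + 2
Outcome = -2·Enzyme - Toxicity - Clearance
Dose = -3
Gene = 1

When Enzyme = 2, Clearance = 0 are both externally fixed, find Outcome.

Under do(Enzyme = 2, Clearance = 0), each intervened variable's structural equation is replaced by its fixed value.
Response = -2·Dose - 3  [with Dose=-3]  = 3
Toxicity = min(Dose, Response) + 6  [with Dose=-3, Response=3]  = 3
Outcome = -2·Enzyme - Toxicity - Clearance  [with Enzyme=2, Toxicity=3, Clearance=0]  = -7

-7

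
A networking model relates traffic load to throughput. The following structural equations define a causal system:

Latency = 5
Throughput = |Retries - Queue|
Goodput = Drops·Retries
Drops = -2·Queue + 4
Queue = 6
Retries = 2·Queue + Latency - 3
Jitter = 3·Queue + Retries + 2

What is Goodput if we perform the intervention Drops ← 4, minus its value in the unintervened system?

The intervention breaks the incoming arrows to Drops: Drops = -2·Queue + 4 no longer applies, and Drops = 4.
Retries = 2·Queue + Latency - 3  [with Queue=6, Latency=5]  = 14
Goodput = Drops·Retries  [with Drops=4, Retries=14]  = 56
Without intervention: Drops = -2·Queue + 4  [with Queue=6]  = -8; Retries = 2·Queue + Latency - 3  [with Queue=6, Latency=5]  = 14; Goodput = Drops·Retries  [with Drops=-8, Retries=14]  = -112.
Change = 56 − (-112) = 168.

168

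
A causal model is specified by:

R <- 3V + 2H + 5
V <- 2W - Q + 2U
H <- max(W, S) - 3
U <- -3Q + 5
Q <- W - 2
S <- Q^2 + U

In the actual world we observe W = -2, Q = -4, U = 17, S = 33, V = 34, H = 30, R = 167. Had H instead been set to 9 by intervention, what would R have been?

Intervening sets H = 9 and removes its equation (H <- max(W, S) - 3).
Q = W - 2  [with W=-2]  = -4
U = -3Q + 5  [with Q=-4]  = 17
V = 2W - Q + 2U  [with W=-2, Q=-4, U=17]  = 34
R = 3V + 2H + 5  [with V=34, H=9]  = 125

125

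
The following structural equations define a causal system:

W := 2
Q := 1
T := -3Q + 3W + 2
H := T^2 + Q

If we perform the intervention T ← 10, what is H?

The intervention breaks the incoming arrows to T: T := -3Q + 3W + 2 no longer applies, and T = 10.
H = T^2 + Q  [with T=10, Q=1]  = 101

101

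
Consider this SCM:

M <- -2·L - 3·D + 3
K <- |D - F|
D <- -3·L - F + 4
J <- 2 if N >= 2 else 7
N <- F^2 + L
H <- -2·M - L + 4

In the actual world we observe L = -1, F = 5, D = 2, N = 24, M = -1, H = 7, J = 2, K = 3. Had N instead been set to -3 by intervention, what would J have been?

7

The intervention breaks the incoming arrows to N: N <- F^2 + L no longer applies, and N = -3.
J = 2 if N >= 2 else 7  [with N=-3]  = 7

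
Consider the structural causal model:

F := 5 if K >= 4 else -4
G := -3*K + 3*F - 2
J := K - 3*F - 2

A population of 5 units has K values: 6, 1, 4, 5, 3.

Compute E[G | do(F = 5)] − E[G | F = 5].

do(F=5) breaks F's dependence on K. With F=5 fixed, G across the units is -5, 10, 1, -2, 4, mean 1.6.
E[G|F=5] averages over only the 3 units with F=5 (K = 6, 4, 5): G = -5, 1, -2, mean -2.
Difference = 1.6 − (-2) = 3.6.

3.6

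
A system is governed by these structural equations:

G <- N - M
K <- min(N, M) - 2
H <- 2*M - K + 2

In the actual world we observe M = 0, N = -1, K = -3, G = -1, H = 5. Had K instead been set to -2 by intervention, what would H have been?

do(K=-2) replaces the equation K <- min(N, M) - 2 with the constant K = -2.
H = 2*M - K + 2  [with M=0, K=-2]  = 4

4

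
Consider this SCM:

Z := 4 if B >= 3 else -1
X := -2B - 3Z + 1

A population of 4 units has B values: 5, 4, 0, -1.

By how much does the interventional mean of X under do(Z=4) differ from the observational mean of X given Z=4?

Under do(Z=4), Z's equation is replaced by Z=4 for every unit. Per-unit X: -21, -19, -11, -9. Mean = -15.
Observing Z=4 restricts to units where Z's equation naturally yields 4: B ∈ {5, 4}. In that subpopulation X = -21, -19, mean -20.
Difference = -15 − (-20) = 5.

5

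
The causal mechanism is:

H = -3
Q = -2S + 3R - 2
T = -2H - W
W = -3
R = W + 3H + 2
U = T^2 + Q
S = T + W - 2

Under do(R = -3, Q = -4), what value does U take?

77

Setting R = -3, Q = -4 by intervention discards those variables' equations.
T = -2H - W  [with H=-3, W=-3]  = 9
U = T^2 + Q  [with T=9, Q=-4]  = 77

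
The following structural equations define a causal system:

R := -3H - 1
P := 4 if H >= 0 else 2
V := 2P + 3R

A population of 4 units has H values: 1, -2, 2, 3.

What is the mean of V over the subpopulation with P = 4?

Conditioning on P=4 selects the 3 unit(s) with H ∈ {1, 2, 3}. Their V values: -4, -13, -22. Mean = -13.

-13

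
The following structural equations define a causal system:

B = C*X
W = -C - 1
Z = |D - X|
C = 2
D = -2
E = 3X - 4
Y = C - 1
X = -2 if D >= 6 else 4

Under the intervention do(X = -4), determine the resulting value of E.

do(X=-4) replaces the equation X = -2 if D >= 6 else 4 with the constant X = -4.
E = 3X - 4  [with X=-4]  = -16

-16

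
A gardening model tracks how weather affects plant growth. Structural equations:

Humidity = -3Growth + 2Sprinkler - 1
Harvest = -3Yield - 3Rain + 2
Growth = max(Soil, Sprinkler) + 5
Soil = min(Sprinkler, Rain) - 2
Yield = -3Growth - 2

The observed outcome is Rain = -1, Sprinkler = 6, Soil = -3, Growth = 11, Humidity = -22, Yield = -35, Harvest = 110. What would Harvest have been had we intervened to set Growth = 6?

65

The intervention breaks the incoming arrows to Growth: Growth = max(Soil, Sprinkler) + 5 no longer applies, and Growth = 6.
Yield = -3Growth - 2  [with Growth=6]  = -20
Harvest = -3Yield - 3Rain + 2  [with Yield=-20, Rain=-1]  = 65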